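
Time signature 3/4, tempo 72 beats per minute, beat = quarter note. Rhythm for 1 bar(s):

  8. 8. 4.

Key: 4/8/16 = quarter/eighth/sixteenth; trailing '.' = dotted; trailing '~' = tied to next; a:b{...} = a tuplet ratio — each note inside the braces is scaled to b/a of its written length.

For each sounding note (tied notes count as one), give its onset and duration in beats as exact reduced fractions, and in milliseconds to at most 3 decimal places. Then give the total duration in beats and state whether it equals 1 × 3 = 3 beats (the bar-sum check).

1) 0.0ms=0b +625.0ms=3/4b
2) 625.0ms=3/4b +625.0ms=3/4b
3) 1250.0ms=3/2b +1250.0ms=3/2b
Σ=3b of 3 (72bpm 3/4) — PASS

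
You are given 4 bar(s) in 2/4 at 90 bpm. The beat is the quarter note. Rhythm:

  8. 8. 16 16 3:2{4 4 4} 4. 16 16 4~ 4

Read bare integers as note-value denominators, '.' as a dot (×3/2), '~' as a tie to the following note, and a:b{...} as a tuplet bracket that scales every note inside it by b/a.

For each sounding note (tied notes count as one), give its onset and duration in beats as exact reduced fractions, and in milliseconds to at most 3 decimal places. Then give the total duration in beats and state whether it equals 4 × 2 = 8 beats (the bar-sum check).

1) 0.0ms=0b +500.0ms=3/4b
2) 500.0ms=3/4b +500.0ms=3/4b
3) 1000.0ms=3/2b +166.667ms=1/4b
4) 1166.667ms=7/4b +166.667ms=1/4b
5) 1333.333ms=2b +444.444ms=2/3b
6) 1777.778ms=8/3b +444.444ms=2/3b
7) 2222.222ms=10/3b +444.444ms=2/3b
8) 2666.667ms=4b +1000.0ms=3/2b
9) 3666.667ms=11/2b +166.667ms=1/4b
10) 3833.333ms=23/4b +166.667ms=1/4b
11) 4000.0ms=6b +1333.333ms=2b
Σ=8b of 8 (90bpm 2/4) — PASS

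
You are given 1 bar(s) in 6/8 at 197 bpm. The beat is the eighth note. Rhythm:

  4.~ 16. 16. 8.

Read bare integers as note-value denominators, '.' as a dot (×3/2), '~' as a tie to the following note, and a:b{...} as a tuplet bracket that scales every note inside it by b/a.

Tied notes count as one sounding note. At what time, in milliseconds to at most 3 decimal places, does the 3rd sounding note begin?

1. 0.0ms @ 0 + 1142.132ms (15/4)
2. 1142.132ms @ 15/4 + 228.426ms (3/4)
3. 1370.558ms @ 9/2 + 456.853ms (3/2)

note 3 onset = 9/2b = 1370.558ms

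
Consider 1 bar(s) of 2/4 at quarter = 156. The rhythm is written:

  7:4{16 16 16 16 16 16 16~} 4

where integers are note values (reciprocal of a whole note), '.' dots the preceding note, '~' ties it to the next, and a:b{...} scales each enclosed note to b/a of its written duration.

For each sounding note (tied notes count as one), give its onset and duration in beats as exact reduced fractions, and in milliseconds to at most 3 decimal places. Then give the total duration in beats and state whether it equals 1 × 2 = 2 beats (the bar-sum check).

1) 0.0ms=0b +54.945ms=1/7b
2) 54.945ms=1/7b +54.945ms=1/7b
3) 109.89ms=2/7b +54.945ms=1/7b
4) 164.835ms=3/7b +54.945ms=1/7b
5) 219.78ms=4/7b +54.945ms=1/7b
6) 274.725ms=5/7b +54.945ms=1/7b
7) 329.67ms=6/7b +439.56ms=8/7b
Σ=2b of 2 (156bpm 2/4) — PASS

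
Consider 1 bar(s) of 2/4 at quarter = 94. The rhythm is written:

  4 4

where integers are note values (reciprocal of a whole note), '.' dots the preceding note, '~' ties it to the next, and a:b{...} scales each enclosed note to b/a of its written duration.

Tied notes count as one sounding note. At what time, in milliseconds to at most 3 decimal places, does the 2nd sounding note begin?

1. 0.0ms @ 0 + 638.298ms (1)
2. 638.298ms @ 1 + 638.298ms (1)

note 2 onset = 1b = 638.298ms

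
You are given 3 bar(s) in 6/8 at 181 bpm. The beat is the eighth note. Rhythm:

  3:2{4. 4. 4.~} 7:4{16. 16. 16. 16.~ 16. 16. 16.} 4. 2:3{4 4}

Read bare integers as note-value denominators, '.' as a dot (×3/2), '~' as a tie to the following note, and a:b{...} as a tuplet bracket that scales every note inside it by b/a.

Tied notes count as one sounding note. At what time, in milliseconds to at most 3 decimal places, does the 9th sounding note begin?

note 9 onset = 9b = 2983.425ms

1. 0.0ms @ 0 + 662.983ms (2)
2. 662.983ms @ 2 + 662.983ms (2)
3. 1325.967ms @ 4 + 805.051ms (17/7)
4. 2131.018ms @ 45/7 + 142.068ms (3/7)
5. 2273.086ms @ 48/7 + 142.068ms (3/7)
6. 2415.154ms @ 51/7 + 284.136ms (6/7)
7. 2699.29ms @ 57/7 + 142.068ms (3/7)
8. 2841.358ms @ 60/7 + 142.068ms (3/7)
9. 2983.425ms @ 9 + 994.475ms (3)
10. 3977.901ms @ 12 + 994.475ms (3)
11. 4972.376ms @ 15 + 994.475ms (3)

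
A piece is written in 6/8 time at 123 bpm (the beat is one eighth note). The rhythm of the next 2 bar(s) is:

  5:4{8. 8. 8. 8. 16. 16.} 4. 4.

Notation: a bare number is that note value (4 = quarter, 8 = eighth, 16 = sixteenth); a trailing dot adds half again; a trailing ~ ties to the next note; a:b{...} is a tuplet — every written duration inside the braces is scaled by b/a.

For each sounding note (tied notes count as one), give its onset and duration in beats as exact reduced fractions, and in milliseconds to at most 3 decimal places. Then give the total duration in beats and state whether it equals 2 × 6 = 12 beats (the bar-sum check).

1) 0.0ms=0b +585.366ms=6/5b
2) 585.366ms=6/5b +585.366ms=6/5b
3) 1170.732ms=12/5b +585.366ms=6/5b
4) 1756.098ms=18/5b +585.366ms=6/5b
5) 2341.463ms=24/5b +292.683ms=3/5b
6) 2634.146ms=27/5b +292.683ms=3/5b
7) 2926.829ms=6b +1463.415ms=3b
8) 4390.244ms=9b +1463.415ms=3b
Σ=12b of 12 (123bpm 6/8) — PASS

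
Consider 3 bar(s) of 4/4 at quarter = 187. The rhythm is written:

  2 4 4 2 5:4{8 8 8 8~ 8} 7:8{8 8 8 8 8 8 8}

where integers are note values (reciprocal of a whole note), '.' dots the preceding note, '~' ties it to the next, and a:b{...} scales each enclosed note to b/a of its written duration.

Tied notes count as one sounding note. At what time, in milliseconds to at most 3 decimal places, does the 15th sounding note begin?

note 15 onset = 80/7b = 3666.921ms

1. 0.0ms @ 0 + 641.711ms (2)
2. 641.711ms @ 2 + 320.856ms (1)
3. 962.567ms @ 3 + 320.856ms (1)
4. 1283.422ms @ 4 + 641.711ms (2)
5. 1925.134ms @ 6 + 128.342ms (2/5)
6. 2053.476ms @ 32/5 + 128.342ms (2/5)
7. 2181.818ms @ 34/5 + 128.342ms (2/5)
8. 2310.16ms @ 36/5 + 256.684ms (4/5)
9. 2566.845ms @ 8 + 183.346ms (4/7)
10. 2750.191ms @ 60/7 + 183.346ms (4/7)
11. 2933.537ms @ 64/7 + 183.346ms (4/7)
12. 3116.883ms @ 68/7 + 183.346ms (4/7)
13. 3300.229ms @ 72/7 + 183.346ms (4/7)
14. 3483.575ms @ 76/7 + 183.346ms (4/7)
15. 3666.921ms @ 80/7 + 183.346ms (4/7)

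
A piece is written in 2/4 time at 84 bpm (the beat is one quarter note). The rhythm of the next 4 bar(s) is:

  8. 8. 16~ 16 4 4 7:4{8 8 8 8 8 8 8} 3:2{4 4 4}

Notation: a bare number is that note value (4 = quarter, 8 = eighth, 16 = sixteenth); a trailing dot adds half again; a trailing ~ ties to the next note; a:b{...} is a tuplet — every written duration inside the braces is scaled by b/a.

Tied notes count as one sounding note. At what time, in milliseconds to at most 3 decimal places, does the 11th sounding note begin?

1. 0.0ms @ 0 + 535.714ms (3/4)
2. 535.714ms @ 3/4 + 535.714ms (3/4)
3. 1071.429ms @ 3/2 + 357.143ms (1/2)
4. 1428.571ms @ 2 + 714.286ms (1)
5. 2142.857ms @ 3 + 714.286ms (1)
6. 2857.143ms @ 4 + 204.082ms (2/7)
7. 3061.224ms @ 30/7 + 204.082ms (2/7)
8. 3265.306ms @ 32/7 + 204.082ms (2/7)
9. 3469.388ms @ 34/7 + 204.082ms (2/7)
10. 3673.469ms @ 36/7 + 204.082ms (2/7)
11. 3877.551ms @ 38/7 + 204.082ms (2/7)
12. 4081.633ms @ 40/7 + 204.082ms (2/7)
13. 4285.714ms @ 6 + 476.19ms (2/3)
14. 4761.905ms @ 20/3 + 476.19ms (2/3)
15. 5238.095ms @ 22/3 + 476.19ms (2/3)

note 11 onset = 38/7b = 3877.551ms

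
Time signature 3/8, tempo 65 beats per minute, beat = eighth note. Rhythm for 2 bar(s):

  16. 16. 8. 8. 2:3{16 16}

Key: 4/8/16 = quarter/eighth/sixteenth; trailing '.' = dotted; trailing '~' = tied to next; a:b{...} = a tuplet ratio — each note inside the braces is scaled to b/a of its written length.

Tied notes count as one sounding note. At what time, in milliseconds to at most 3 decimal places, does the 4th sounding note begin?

note 4 onset = 3b = 2769.231ms

1. 0.0ms @ 0 + 692.308ms (3/4)
2. 692.308ms @ 3/4 + 692.308ms (3/4)
3. 1384.615ms @ 3/2 + 1384.615ms (3/2)
4. 2769.231ms @ 3 + 1384.615ms (3/2)
5. 4153.846ms @ 9/2 + 692.308ms (3/4)
6. 4846.154ms @ 21/4 + 692.308ms (3/4)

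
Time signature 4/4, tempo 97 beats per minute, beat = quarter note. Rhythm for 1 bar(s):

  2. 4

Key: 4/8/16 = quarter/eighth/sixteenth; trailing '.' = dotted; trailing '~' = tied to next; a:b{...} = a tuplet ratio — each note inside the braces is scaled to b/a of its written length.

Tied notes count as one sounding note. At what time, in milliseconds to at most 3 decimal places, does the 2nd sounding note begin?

1. 0.0ms @ 0 + 1855.67ms (3)
2. 1855.67ms @ 3 + 618.557ms (1)

note 2 onset = 3b = 1855.67ms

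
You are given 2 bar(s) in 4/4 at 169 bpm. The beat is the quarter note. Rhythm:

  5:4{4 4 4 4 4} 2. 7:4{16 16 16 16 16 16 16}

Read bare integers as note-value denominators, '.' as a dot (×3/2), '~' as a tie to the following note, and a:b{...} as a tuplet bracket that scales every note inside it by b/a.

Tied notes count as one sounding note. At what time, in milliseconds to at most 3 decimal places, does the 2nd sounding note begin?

1. 0.0ms @ 0 + 284.024ms (4/5)
2. 284.024ms @ 4/5 + 284.024ms (4/5)
3. 568.047ms @ 8/5 + 284.024ms (4/5)
4. 852.071ms @ 12/5 + 284.024ms (4/5)
5. 1136.095ms @ 16/5 + 284.024ms (4/5)
6. 1420.118ms @ 4 + 1065.089ms (3)
7. 2485.207ms @ 7 + 50.719ms (1/7)
8. 2535.926ms @ 50/7 + 50.719ms (1/7)
9. 2586.644ms @ 51/7 + 50.719ms (1/7)
10. 2637.363ms @ 52/7 + 50.719ms (1/7)
11. 2688.081ms @ 53/7 + 50.719ms (1/7)
12. 2738.8ms @ 54/7 + 50.719ms (1/7)
13. 2789.518ms @ 55/7 + 50.719ms (1/7)

note 2 onset = 4/5b = 284.024ms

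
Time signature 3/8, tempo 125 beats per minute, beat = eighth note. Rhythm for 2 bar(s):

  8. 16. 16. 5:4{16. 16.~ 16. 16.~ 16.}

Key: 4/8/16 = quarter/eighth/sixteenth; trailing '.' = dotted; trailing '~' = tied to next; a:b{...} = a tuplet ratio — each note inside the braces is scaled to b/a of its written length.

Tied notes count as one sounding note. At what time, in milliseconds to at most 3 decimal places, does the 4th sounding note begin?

1. 0.0ms @ 0 + 720.0ms (3/2)
2. 720.0ms @ 3/2 + 360.0ms (3/4)
3. 1080.0ms @ 9/4 + 360.0ms (3/4)
4. 1440.0ms @ 3 + 288.0ms (3/5)
5. 1728.0ms @ 18/5 + 576.0ms (6/5)
6. 2304.0ms @ 24/5 + 576.0ms (6/5)

note 4 onset = 3b = 1440.0ms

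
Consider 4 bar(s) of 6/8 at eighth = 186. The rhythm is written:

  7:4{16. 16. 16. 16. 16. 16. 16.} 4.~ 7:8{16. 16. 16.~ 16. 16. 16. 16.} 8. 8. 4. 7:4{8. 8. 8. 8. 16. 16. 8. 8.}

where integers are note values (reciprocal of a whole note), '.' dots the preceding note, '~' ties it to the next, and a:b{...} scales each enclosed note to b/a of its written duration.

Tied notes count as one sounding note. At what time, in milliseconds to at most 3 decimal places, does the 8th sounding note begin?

1. 0.0ms @ 0 + 138.249ms (3/7)
2. 138.249ms @ 3/7 + 138.249ms (3/7)
3. 276.498ms @ 6/7 + 138.249ms (3/7)
4. 414.747ms @ 9/7 + 138.249ms (3/7)
5. 552.995ms @ 12/7 + 138.249ms (3/7)
6. 691.244ms @ 15/7 + 138.249ms (3/7)
7. 829.493ms @ 18/7 + 138.249ms (3/7)
8. 967.742ms @ 3 + 1244.24ms (27/7)
9. 2211.982ms @ 48/7 + 276.498ms (6/7)
10. 2488.479ms @ 54/7 + 552.995ms (12/7)
11. 3041.475ms @ 66/7 + 276.498ms (6/7)
12. 3317.972ms @ 72/7 + 276.498ms (6/7)
13. 3594.47ms @ 78/7 + 276.498ms (6/7)
14. 3870.968ms @ 12 + 483.871ms (3/2)
15. 4354.839ms @ 27/2 + 483.871ms (3/2)
16. 4838.71ms @ 15 + 967.742ms (3)
17. 5806.452ms @ 18 + 276.498ms (6/7)
18. 6082.949ms @ 132/7 + 276.498ms (6/7)
19. 6359.447ms @ 138/7 + 276.498ms (6/7)
20. 6635.945ms @ 144/7 + 276.498ms (6/7)
21. 6912.442ms @ 150/7 + 138.249ms (3/7)
22. 7050.691ms @ 153/7 + 138.249ms (3/7)
23. 7188.94ms @ 156/7 + 276.498ms (6/7)
24. 7465.438ms @ 162/7 + 276.498ms (6/7)

note 8 onset = 3b = 967.742ms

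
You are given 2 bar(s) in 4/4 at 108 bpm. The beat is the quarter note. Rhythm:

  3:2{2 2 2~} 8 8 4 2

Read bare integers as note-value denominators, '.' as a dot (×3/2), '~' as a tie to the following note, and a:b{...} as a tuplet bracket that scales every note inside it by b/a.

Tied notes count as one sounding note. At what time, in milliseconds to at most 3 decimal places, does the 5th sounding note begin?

1. 0.0ms @ 0 + 740.741ms (4/3)
2. 740.741ms @ 4/3 + 740.741ms (4/3)
3. 1481.481ms @ 8/3 + 1018.519ms (11/6)
4. 2500.0ms @ 9/2 + 277.778ms (1/2)
5. 2777.778ms @ 5 + 555.556ms (1)
6. 3333.333ms @ 6 + 1111.111ms (2)

note 5 onset = 5b = 2777.778ms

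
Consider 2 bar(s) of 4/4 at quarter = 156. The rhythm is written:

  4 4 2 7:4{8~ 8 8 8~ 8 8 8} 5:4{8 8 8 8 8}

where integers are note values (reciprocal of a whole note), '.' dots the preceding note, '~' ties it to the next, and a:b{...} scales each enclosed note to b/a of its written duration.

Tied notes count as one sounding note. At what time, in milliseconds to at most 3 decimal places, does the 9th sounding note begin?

note 9 onset = 6b = 2307.692ms

1. 0.0ms @ 0 + 384.615ms (1)
2. 384.615ms @ 1 + 384.615ms (1)
3. 769.231ms @ 2 + 769.231ms (2)
4. 1538.462ms @ 4 + 219.78ms (4/7)
5. 1758.242ms @ 32/7 + 109.89ms (2/7)
6. 1868.132ms @ 34/7 + 219.78ms (4/7)
7. 2087.912ms @ 38/7 + 109.89ms (2/7)
8. 2197.802ms @ 40/7 + 109.89ms (2/7)
9. 2307.692ms @ 6 + 153.846ms (2/5)
10. 2461.538ms @ 32/5 + 153.846ms (2/5)
11. 2615.385ms @ 34/5 + 153.846ms (2/5)
12. 2769.231ms @ 36/5 + 153.846ms (2/5)
13. 2923.077ms @ 38/5 + 153.846ms (2/5)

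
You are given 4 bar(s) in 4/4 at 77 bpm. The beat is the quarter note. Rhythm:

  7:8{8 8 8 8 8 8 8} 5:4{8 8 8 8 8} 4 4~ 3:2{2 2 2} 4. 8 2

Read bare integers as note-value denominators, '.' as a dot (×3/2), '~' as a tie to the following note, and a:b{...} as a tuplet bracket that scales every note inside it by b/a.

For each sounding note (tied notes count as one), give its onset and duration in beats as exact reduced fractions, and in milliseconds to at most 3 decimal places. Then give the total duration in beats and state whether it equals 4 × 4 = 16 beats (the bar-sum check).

1) 0.0ms=0b +445.269ms=4/7b
2) 445.269ms=4/7b +445.269ms=4/7b
3) 890.538ms=8/7b +445.269ms=4/7b
4) 1335.807ms=12/7b +445.269ms=4/7b
5) 1781.076ms=16/7b +445.269ms=4/7b
6) 2226.345ms=20/7b +445.269ms=4/7b
7) 2671.614ms=24/7b +445.269ms=4/7b
8) 3116.883ms=4b +311.688ms=2/5b
9) 3428.571ms=22/5b +311.688ms=2/5b
10) 3740.26ms=24/5b +311.688ms=2/5b
11) 4051.948ms=26/5b +311.688ms=2/5b
12) 4363.636ms=28/5b +311.688ms=2/5b
13) 4675.325ms=6b +779.221ms=1b
14) 5454.545ms=7b +1818.182ms=7/3b
15) 7272.727ms=28/3b +1038.961ms=4/3b
16) 8311.688ms=32/3b +1038.961ms=4/3b
17) 9350.649ms=12b +1168.831ms=3/2b
18) 10519.481ms=27/2b +389.61ms=1/2b
19) 10909.091ms=14b +1558.442ms=2b
Σ=16b of 16 (77bpm 4/4) — PASS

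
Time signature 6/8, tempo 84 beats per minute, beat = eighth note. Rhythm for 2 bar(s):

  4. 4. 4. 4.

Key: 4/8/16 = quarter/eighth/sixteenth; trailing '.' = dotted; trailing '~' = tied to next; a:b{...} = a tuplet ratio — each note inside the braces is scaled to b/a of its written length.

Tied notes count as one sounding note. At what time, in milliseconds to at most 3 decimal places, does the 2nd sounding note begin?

1. 0.0ms @ 0 + 2142.857ms (3)
2. 2142.857ms @ 3 + 2142.857ms (3)
3. 4285.714ms @ 6 + 2142.857ms (3)
4. 6428.571ms @ 9 + 2142.857ms (3)

note 2 onset = 3b = 2142.857ms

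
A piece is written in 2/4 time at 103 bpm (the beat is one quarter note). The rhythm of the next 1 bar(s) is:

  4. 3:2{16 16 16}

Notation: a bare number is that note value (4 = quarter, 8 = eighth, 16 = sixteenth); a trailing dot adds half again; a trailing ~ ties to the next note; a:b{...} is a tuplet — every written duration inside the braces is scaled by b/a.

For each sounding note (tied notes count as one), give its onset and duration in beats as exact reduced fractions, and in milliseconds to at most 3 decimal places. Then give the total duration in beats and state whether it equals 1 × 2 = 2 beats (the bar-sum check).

1) 0.0ms=0b +873.786ms=3/2b
2) 873.786ms=3/2b +97.087ms=1/6b
3) 970.874ms=5/3b +97.087ms=1/6b
4) 1067.961ms=11/6b +97.087ms=1/6b
Σ=2b of 2 (103bpm 2/4) — PASS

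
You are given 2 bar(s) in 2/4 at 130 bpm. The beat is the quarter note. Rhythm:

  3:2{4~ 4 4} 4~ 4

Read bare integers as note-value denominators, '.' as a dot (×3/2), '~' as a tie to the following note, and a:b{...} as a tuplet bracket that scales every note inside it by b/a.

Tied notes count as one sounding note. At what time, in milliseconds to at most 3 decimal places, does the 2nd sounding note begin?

note 2 onset = 4/3b = 615.385ms

1. 0.0ms @ 0 + 615.385ms (4/3)
2. 615.385ms @ 4/3 + 307.692ms (2/3)
3. 923.077ms @ 2 + 923.077ms (2)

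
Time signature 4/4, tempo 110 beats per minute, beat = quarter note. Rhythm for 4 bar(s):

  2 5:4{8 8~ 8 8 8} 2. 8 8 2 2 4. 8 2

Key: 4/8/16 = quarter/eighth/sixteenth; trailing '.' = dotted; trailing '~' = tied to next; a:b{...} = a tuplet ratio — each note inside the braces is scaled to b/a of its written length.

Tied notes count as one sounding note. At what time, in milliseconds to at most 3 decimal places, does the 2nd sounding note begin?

note 2 onset = 2b = 1090.909ms

1. 0.0ms @ 0 + 1090.909ms (2)
2. 1090.909ms @ 2 + 218.182ms (2/5)
3. 1309.091ms @ 12/5 + 436.364ms (4/5)
4. 1745.455ms @ 16/5 + 218.182ms (2/5)
5. 1963.636ms @ 18/5 + 218.182ms (2/5)
6. 2181.818ms @ 4 + 1636.364ms (3)
7. 3818.182ms @ 7 + 272.727ms (1/2)
8. 4090.909ms @ 15/2 + 272.727ms (1/2)
9. 4363.636ms @ 8 + 1090.909ms (2)
10. 5454.545ms @ 10 + 1090.909ms (2)
11. 6545.455ms @ 12 + 818.182ms (3/2)
12. 7363.636ms @ 27/2 + 272.727ms (1/2)
13. 7636.364ms @ 14 + 1090.909ms (2)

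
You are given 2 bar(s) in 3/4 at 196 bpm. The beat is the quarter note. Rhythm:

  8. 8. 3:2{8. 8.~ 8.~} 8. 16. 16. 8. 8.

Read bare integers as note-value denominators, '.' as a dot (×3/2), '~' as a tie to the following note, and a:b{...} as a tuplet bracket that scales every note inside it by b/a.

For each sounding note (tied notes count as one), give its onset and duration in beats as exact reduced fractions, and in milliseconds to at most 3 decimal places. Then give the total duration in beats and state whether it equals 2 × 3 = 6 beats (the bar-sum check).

1) 0.0ms=0b +229.592ms=3/4b
2) 229.592ms=3/4b +229.592ms=3/4b
3) 459.184ms=3/2b +153.061ms=1/2b
4) 612.245ms=2b +535.714ms=7/4b
5) 1147.959ms=15/4b +114.796ms=3/8b
6) 1262.755ms=33/8b +114.796ms=3/8b
7) 1377.551ms=9/2b +229.592ms=3/4b
8) 1607.143ms=21/4b +229.592ms=3/4b
Σ=6b of 6 (196bpm 3/4) — PASS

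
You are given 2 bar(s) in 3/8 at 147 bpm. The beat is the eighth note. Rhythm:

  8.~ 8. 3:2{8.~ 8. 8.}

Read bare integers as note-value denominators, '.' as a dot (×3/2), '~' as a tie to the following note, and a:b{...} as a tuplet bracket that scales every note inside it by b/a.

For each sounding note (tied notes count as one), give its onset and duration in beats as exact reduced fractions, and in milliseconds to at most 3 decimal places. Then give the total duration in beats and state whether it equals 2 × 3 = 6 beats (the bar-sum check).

1) 0.0ms=0b +1224.49ms=3b
2) 1224.49ms=3b +816.327ms=2b
3) 2040.816ms=5b +408.163ms=1b
Σ=6b of 6 (147bpm 3/8) — PASS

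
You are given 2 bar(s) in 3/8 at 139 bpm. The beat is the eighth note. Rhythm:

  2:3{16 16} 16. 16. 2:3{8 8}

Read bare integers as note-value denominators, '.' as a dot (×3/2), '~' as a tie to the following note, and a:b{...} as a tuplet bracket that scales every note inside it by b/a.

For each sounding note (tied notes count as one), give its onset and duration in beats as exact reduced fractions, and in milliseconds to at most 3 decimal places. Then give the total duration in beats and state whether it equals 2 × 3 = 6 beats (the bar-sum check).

1) 0.0ms=0b +323.741ms=3/4b
2) 323.741ms=3/4b +323.741ms=3/4b
3) 647.482ms=3/2b +323.741ms=3/4b
4) 971.223ms=9/4b +323.741ms=3/4b
5) 1294.964ms=3b +647.482ms=3/2b
6) 1942.446ms=9/2b +647.482ms=3/2b
Σ=6b of 6 (139bpm 3/8) — PASS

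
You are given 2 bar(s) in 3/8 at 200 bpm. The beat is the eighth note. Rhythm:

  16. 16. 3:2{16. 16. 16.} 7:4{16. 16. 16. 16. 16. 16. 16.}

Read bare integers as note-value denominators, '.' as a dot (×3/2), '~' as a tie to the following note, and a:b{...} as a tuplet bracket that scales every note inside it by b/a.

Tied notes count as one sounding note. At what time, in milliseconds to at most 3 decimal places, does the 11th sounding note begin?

note 11 onset = 36/7b = 1542.857ms

1. 0.0ms @ 0 + 225.0ms (3/4)
2. 225.0ms @ 3/4 + 225.0ms (3/4)
3. 450.0ms @ 3/2 + 150.0ms (1/2)
4. 600.0ms @ 2 + 150.0ms (1/2)
5. 750.0ms @ 5/2 + 150.0ms (1/2)
6. 900.0ms @ 3 + 128.571ms (3/7)
7. 1028.571ms @ 24/7 + 128.571ms (3/7)
8. 1157.143ms @ 27/7 + 128.571ms (3/7)
9. 1285.714ms @ 30/7 + 128.571ms (3/7)
10. 1414.286ms @ 33/7 + 128.571ms (3/7)
11. 1542.857ms @ 36/7 + 128.571ms (3/7)
12. 1671.429ms @ 39/7 + 128.571ms (3/7)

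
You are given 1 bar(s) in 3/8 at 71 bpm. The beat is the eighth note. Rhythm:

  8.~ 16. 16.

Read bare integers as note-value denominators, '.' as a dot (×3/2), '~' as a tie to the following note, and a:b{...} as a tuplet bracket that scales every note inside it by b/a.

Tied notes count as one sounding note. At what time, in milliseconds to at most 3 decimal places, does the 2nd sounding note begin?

note 2 onset = 9/4b = 1901.408ms

1. 0.0ms @ 0 + 1901.408ms (9/4)
2. 1901.408ms @ 9/4 + 633.803ms (3/4)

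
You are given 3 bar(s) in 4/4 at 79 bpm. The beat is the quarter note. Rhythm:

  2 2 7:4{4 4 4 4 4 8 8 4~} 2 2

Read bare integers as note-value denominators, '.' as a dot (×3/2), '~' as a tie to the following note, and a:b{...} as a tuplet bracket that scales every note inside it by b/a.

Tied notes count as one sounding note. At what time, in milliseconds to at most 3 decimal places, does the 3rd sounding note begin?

note 3 onset = 4b = 3037.975ms

1. 0.0ms @ 0 + 1518.987ms (2)
2. 1518.987ms @ 2 + 1518.987ms (2)
3. 3037.975ms @ 4 + 433.996ms (4/7)
4. 3471.971ms @ 32/7 + 433.996ms (4/7)
5. 3905.967ms @ 36/7 + 433.996ms (4/7)
6. 4339.964ms @ 40/7 + 433.996ms (4/7)
7. 4773.96ms @ 44/7 + 433.996ms (4/7)
8. 5207.957ms @ 48/7 + 216.998ms (2/7)
9. 5424.955ms @ 50/7 + 216.998ms (2/7)
10. 5641.953ms @ 52/7 + 1952.984ms (18/7)
11. 7594.937ms @ 10 + 1518.987ms (2)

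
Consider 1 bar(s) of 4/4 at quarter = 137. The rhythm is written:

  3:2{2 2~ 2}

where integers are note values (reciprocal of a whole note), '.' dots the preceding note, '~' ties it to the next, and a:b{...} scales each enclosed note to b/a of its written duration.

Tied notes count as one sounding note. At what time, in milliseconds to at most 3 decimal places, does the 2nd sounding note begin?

1. 0.0ms @ 0 + 583.942ms (4/3)
2. 583.942ms @ 4/3 + 1167.883ms (8/3)

note 2 onset = 4/3b = 583.942ms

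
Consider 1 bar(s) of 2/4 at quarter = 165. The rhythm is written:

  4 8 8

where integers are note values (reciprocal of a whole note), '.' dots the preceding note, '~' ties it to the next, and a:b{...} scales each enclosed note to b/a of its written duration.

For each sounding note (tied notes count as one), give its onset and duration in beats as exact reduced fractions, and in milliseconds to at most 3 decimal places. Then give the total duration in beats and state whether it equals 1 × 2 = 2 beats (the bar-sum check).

1) 0.0ms=0b +363.636ms=1b
2) 363.636ms=1b +181.818ms=1/2b
3) 545.455ms=3/2b +181.818ms=1/2b
Σ=2b of 2 (165bpm 2/4) — PASS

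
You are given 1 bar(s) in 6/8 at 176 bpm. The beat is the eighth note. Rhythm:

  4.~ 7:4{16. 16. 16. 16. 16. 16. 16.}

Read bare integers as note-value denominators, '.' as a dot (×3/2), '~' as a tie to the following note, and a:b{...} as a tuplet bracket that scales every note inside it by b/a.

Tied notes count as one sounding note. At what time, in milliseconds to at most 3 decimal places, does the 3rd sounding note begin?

note 3 onset = 27/7b = 1314.935ms

1. 0.0ms @ 0 + 1168.831ms (24/7)
2. 1168.831ms @ 24/7 + 146.104ms (3/7)
3. 1314.935ms @ 27/7 + 146.104ms (3/7)
4. 1461.039ms @ 30/7 + 146.104ms (3/7)
5. 1607.143ms @ 33/7 + 146.104ms (3/7)
6. 1753.247ms @ 36/7 + 146.104ms (3/7)
7. 1899.351ms @ 39/7 + 146.104ms (3/7)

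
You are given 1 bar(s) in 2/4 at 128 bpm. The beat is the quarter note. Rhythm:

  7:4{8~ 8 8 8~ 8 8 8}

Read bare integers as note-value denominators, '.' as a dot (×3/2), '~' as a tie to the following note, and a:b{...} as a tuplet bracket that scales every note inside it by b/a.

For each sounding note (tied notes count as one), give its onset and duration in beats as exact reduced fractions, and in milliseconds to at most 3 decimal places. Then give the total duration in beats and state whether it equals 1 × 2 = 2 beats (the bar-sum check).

1) 0.0ms=0b +267.857ms=4/7b
2) 267.857ms=4/7b +133.929ms=2/7b
3) 401.786ms=6/7b +267.857ms=4/7b
4) 669.643ms=10/7b +133.929ms=2/7b
5) 803.571ms=12/7b +133.929ms=2/7b
Σ=2b of 2 (128bpm 2/4) — PASS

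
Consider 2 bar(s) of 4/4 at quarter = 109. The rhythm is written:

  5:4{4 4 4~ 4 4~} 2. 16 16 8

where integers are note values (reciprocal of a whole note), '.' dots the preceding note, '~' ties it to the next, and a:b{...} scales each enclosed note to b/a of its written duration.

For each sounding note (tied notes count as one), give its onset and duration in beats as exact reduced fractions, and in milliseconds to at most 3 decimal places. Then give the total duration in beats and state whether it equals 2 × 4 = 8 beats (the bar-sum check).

1) 0.0ms=0b +440.367ms=4/5b
2) 440.367ms=4/5b +440.367ms=4/5b
3) 880.734ms=8/5b +880.734ms=8/5b
4) 1761.468ms=16/5b +2091.743ms=19/5b
5) 3853.211ms=7b +137.615ms=1/4b
6) 3990.826ms=29/4b +137.615ms=1/4b
7) 4128.44ms=15/2b +275.229ms=1/2b
Σ=8b of 8 (109bpm 4/4) — PASS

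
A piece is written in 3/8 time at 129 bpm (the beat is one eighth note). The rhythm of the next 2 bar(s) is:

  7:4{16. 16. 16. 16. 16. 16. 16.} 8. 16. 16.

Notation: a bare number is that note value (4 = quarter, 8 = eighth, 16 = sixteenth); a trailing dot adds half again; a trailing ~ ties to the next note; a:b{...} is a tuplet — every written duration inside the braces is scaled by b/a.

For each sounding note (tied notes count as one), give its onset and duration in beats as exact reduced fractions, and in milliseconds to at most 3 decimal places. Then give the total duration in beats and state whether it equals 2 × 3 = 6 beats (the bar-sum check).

1) 0.0ms=0b +199.336ms=3/7b
2) 199.336ms=3/7b +199.336ms=3/7b
3) 398.671ms=6/7b +199.336ms=3/7b
4) 598.007ms=9/7b +199.336ms=3/7b
5) 797.342ms=12/7b +199.336ms=3/7b
6) 996.678ms=15/7b +199.336ms=3/7b
7) 1196.013ms=18/7b +199.336ms=3/7b
8) 1395.349ms=3b +697.674ms=3/2b
9) 2093.023ms=9/2b +348.837ms=3/4b
10) 2441.86ms=21/4b +348.837ms=3/4b
Σ=6b of 6 (129bpm 3/8) — PASS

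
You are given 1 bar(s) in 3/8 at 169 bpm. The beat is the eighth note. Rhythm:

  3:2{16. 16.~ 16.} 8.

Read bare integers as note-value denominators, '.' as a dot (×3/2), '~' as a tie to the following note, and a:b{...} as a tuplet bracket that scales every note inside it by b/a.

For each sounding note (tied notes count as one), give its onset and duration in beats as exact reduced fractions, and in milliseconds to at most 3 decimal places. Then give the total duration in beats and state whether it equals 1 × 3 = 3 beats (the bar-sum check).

1) 0.0ms=0b +177.515ms=1/2b
2) 177.515ms=1/2b +355.03ms=1b
3) 532.544ms=3/2b +532.544ms=3/2b
Σ=3b of 3 (169bpm 3/8) — PASS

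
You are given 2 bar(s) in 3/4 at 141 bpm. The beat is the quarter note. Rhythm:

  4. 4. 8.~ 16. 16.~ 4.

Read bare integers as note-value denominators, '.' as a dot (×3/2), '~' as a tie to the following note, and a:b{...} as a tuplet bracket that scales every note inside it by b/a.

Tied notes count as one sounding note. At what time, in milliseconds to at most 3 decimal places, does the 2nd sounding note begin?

1. 0.0ms @ 0 + 638.298ms (3/2)
2. 638.298ms @ 3/2 + 638.298ms (3/2)
3. 1276.596ms @ 3 + 478.723ms (9/8)
4. 1755.319ms @ 33/8 + 797.872ms (15/8)

note 2 onset = 3/2b = 638.298ms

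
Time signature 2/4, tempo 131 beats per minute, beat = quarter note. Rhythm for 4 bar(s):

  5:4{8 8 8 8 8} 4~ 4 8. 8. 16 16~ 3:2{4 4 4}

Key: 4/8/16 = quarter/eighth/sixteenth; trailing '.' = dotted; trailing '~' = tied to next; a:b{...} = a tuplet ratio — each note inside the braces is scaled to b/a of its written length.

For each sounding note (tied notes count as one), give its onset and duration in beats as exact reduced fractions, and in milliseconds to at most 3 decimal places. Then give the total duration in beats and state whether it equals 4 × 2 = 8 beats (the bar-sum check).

1) 0.0ms=0b +183.206ms=2/5b
2) 183.206ms=2/5b +183.206ms=2/5b
3) 366.412ms=4/5b +183.206ms=2/5b
4) 549.618ms=6/5b +183.206ms=2/5b
5) 732.824ms=8/5b +183.206ms=2/5b
6) 916.031ms=2b +916.031ms=2b
7) 1832.061ms=4b +343.511ms=3/4b
8) 2175.573ms=19/4b +343.511ms=3/4b
9) 2519.084ms=11/2b +114.504ms=1/4b
10) 2633.588ms=23/4b +419.847ms=11/12b
11) 3053.435ms=20/3b +305.344ms=2/3b
12) 3358.779ms=22/3b +305.344ms=2/3b
Σ=8b of 8 (131bpm 2/4) — PASS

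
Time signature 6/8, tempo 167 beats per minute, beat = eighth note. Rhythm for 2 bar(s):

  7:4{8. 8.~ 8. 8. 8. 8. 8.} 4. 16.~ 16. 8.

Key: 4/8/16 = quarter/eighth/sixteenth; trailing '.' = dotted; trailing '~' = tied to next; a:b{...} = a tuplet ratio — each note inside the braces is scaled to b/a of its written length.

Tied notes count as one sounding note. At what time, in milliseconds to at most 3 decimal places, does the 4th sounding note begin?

note 4 onset = 24/7b = 1231.822ms

1. 0.0ms @ 0 + 307.956ms (6/7)
2. 307.956ms @ 6/7 + 615.911ms (12/7)
3. 923.867ms @ 18/7 + 307.956ms (6/7)
4. 1231.822ms @ 24/7 + 307.956ms (6/7)
5. 1539.778ms @ 30/7 + 307.956ms (6/7)
6. 1847.733ms @ 36/7 + 307.956ms (6/7)
7. 2155.689ms @ 6 + 1077.844ms (3)
8. 3233.533ms @ 9 + 538.922ms (3/2)
9. 3772.455ms @ 21/2 + 538.922ms (3/2)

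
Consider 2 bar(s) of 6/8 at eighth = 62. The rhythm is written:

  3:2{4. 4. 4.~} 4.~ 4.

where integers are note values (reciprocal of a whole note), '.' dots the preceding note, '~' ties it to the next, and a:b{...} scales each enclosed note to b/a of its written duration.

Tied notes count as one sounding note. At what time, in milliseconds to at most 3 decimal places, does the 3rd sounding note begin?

1. 0.0ms @ 0 + 1935.484ms (2)
2. 1935.484ms @ 2 + 1935.484ms (2)
3. 3870.968ms @ 4 + 7741.935ms (8)

note 3 onset = 4b = 3870.968ms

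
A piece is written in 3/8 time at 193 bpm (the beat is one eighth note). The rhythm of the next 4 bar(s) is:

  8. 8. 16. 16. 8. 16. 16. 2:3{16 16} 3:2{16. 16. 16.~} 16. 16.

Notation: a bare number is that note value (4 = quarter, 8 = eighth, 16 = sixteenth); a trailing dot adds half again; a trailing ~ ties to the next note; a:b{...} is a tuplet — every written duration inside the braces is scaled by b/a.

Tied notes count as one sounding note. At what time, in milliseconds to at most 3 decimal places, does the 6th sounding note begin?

note 6 onset = 6b = 1865.285ms

1. 0.0ms @ 0 + 466.321ms (3/2)
2. 466.321ms @ 3/2 + 466.321ms (3/2)
3. 932.642ms @ 3 + 233.161ms (3/4)
4. 1165.803ms @ 15/4 + 233.161ms (3/4)
5. 1398.964ms @ 9/2 + 466.321ms (3/2)
6. 1865.285ms @ 6 + 233.161ms (3/4)
7. 2098.446ms @ 27/4 + 233.161ms (3/4)
8. 2331.606ms @ 15/2 + 233.161ms (3/4)
9. 2564.767ms @ 33/4 + 233.161ms (3/4)
10. 2797.927ms @ 9 + 155.44ms (1/2)
11. 2953.368ms @ 19/2 + 155.44ms (1/2)
12. 3108.808ms @ 10 + 388.601ms (5/4)
13. 3497.409ms @ 45/4 + 233.161ms (3/4)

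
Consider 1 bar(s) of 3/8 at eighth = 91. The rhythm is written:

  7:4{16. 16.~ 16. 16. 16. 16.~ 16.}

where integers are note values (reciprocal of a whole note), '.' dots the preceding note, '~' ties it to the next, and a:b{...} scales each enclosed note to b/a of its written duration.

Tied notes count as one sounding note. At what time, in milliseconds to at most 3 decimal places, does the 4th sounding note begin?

1. 0.0ms @ 0 + 282.575ms (3/7)
2. 282.575ms @ 3/7 + 565.149ms (6/7)
3. 847.724ms @ 9/7 + 282.575ms (3/7)
4. 1130.298ms @ 12/7 + 282.575ms (3/7)
5. 1412.873ms @ 15/7 + 565.149ms (6/7)

note 4 onset = 12/7b = 1130.298ms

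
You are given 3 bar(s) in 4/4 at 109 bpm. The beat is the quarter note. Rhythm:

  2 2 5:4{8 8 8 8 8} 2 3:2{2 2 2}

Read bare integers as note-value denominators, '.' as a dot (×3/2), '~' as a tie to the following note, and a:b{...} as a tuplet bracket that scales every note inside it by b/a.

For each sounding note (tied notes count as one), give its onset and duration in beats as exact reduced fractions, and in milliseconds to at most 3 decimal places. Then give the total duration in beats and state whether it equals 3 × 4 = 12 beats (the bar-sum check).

1) 0.0ms=0b +1100.917ms=2b
2) 1100.917ms=2b +1100.917ms=2b
3) 2201.835ms=4b +220.183ms=2/5b
4) 2422.018ms=22/5b +220.183ms=2/5b
5) 2642.202ms=24/5b +220.183ms=2/5b
6) 2862.385ms=26/5b +220.183ms=2/5b
7) 3082.569ms=28/5b +220.183ms=2/5b
8) 3302.752ms=6b +1100.917ms=2b
9) 4403.67ms=8b +733.945ms=4/3b
10) 5137.615ms=28/3b +733.945ms=4/3b
11) 5871.56ms=32/3b +733.945ms=4/3b
Σ=12b of 12 (109bpm 4/4) — PASS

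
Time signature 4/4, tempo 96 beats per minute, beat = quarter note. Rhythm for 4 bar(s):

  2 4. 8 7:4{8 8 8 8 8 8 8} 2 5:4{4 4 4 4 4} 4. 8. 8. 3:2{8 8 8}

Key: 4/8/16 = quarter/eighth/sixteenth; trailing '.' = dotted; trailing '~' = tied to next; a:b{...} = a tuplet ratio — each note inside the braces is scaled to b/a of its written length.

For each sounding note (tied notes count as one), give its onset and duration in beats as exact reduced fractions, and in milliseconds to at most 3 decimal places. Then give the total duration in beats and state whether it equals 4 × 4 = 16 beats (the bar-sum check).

1) 0.0ms=0b +1250.0ms=2b
2) 1250.0ms=2b +937.5ms=3/2b
3) 2187.5ms=7/2b +312.5ms=1/2b
4) 2500.0ms=4b +178.571ms=2/7b
5) 2678.571ms=30/7b +178.571ms=2/7b
6) 2857.143ms=32/7b +178.571ms=2/7b
7) 3035.714ms=34/7b +178.571ms=2/7b
8) 3214.286ms=36/7b +178.571ms=2/7b
9) 3392.857ms=38/7b +178.571ms=2/7b
10) 3571.429ms=40/7b +178.571ms=2/7b
11) 3750.0ms=6b +1250.0ms=2b
12) 5000.0ms=8b +500.0ms=4/5b
13) 5500.0ms=44/5b +500.0ms=4/5b
14) 6000.0ms=48/5b +500.0ms=4/5b
15) 6500.0ms=52/5b +500.0ms=4/5b
16) 7000.0ms=56/5b +500.0ms=4/5b
17) 7500.0ms=12b +937.5ms=3/2b
18) 8437.5ms=27/2b +468.75ms=3/4b
19) 8906.25ms=57/4b +468.75ms=3/4b
20) 9375.0ms=15b +208.333ms=1/3b
21) 9583.333ms=46/3b +208.333ms=1/3b
22) 9791.667ms=47/3b +208.333ms=1/3b
Σ=16b of 16 (96bpm 4/4) — PASS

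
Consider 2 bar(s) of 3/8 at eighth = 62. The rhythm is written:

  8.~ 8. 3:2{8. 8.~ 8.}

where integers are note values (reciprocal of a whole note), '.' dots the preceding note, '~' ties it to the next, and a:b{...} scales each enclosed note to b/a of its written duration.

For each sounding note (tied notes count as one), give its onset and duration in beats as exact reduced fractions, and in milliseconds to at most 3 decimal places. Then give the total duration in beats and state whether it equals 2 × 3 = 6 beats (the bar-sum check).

1) 0.0ms=0b +2903.226ms=3b
2) 2903.226ms=3b +967.742ms=1b
3) 3870.968ms=4b +1935.484ms=2b
Σ=6b of 6 (62bpm 3/8) — PASS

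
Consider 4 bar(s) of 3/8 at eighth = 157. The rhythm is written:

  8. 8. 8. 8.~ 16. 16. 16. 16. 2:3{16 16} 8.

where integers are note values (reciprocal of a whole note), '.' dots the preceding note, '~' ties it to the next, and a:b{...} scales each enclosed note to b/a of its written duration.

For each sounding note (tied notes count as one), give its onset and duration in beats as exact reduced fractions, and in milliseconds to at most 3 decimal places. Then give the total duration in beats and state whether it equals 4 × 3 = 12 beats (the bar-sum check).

1) 0.0ms=0b +573.248ms=3/2b
2) 573.248ms=3/2b +573.248ms=3/2b
3) 1146.497ms=3b +573.248ms=3/2b
4) 1719.745ms=9/2b +859.873ms=9/4b
5) 2579.618ms=27/4b +286.624ms=3/4b
6) 2866.242ms=15/2b +286.624ms=3/4b
7) 3152.866ms=33/4b +286.624ms=3/4b
8) 3439.49ms=9b +286.624ms=3/4b
9) 3726.115ms=39/4b +286.624ms=3/4b
10) 4012.739ms=21/2b +573.248ms=3/2b
Σ=12b of 12 (157bpm 3/8) — PASS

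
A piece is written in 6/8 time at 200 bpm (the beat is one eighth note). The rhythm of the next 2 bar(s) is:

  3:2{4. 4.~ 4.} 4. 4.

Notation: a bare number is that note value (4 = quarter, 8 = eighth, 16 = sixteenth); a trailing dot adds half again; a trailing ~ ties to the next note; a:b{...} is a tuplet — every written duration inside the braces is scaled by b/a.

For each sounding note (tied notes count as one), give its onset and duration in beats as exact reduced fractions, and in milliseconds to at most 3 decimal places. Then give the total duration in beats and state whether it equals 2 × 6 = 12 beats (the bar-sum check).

1) 0.0ms=0b +600.0ms=2b
2) 600.0ms=2b +1200.0ms=4b
3) 1800.0ms=6b +900.0ms=3b
4) 2700.0ms=9b +900.0ms=3b
Σ=12b of 12 (200bpm 6/8) — PASS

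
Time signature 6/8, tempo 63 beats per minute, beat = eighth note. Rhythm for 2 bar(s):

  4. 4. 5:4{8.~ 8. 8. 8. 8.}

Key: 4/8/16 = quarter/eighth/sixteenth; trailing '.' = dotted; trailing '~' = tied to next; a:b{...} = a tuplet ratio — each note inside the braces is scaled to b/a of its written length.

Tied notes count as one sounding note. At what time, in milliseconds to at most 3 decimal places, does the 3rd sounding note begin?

1. 0.0ms @ 0 + 2857.143ms (3)
2. 2857.143ms @ 3 + 2857.143ms (3)
3. 5714.286ms @ 6 + 2285.714ms (12/5)
4. 8000.0ms @ 42/5 + 1142.857ms (6/5)
5. 9142.857ms @ 48/5 + 1142.857ms (6/5)
6. 10285.714ms @ 54/5 + 1142.857ms (6/5)

note 3 onset = 6b = 5714.286ms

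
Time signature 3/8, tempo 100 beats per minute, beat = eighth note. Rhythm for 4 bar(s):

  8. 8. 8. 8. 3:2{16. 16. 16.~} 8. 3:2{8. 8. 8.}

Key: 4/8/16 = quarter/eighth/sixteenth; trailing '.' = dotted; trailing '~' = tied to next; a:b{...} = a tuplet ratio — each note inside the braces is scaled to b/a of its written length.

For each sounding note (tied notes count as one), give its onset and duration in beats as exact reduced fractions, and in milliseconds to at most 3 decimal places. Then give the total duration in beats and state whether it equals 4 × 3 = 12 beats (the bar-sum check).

1) 0.0ms=0b +900.0ms=3/2b
2) 900.0ms=3/2b +900.0ms=3/2b
3) 1800.0ms=3b +900.0ms=3/2b
4) 2700.0ms=9/2b +900.0ms=3/2b
5) 3600.0ms=6b +300.0ms=1/2b
6) 3900.0ms=13/2b +300.0ms=1/2b
7) 4200.0ms=7b +1200.0ms=2b
8) 5400.0ms=9b +600.0ms=1b
9) 6000.0ms=10b +600.0ms=1b
10) 6600.0ms=11b +600.0ms=1b
Σ=12b of 12 (100bpm 3/8) — PASS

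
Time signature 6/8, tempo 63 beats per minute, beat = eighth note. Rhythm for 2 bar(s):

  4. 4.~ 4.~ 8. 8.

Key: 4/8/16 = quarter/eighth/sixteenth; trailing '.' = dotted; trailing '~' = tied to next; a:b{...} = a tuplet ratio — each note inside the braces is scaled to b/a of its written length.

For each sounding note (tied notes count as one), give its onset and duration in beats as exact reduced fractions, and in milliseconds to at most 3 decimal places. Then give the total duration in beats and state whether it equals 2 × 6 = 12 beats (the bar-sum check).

1) 0.0ms=0b +2857.143ms=3b
2) 2857.143ms=3b +7142.857ms=15/2b
3) 10000.0ms=21/2b +1428.571ms=3/2b
Σ=12b of 12 (63bpm 6/8) — PASS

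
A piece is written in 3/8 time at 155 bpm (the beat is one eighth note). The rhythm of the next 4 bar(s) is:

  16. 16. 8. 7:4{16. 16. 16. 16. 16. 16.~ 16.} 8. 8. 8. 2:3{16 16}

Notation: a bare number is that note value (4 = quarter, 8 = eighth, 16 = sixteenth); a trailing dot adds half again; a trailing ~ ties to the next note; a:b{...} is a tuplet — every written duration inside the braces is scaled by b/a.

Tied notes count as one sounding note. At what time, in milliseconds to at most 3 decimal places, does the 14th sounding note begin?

1. 0.0ms @ 0 + 290.323ms (3/4)
2. 290.323ms @ 3/4 + 290.323ms (3/4)
3. 580.645ms @ 3/2 + 580.645ms (3/2)
4. 1161.29ms @ 3 + 165.899ms (3/7)
5. 1327.189ms @ 24/7 + 165.899ms (3/7)
6. 1493.088ms @ 27/7 + 165.899ms (3/7)
7. 1658.986ms @ 30/7 + 165.899ms (3/7)
8. 1824.885ms @ 33/7 + 165.899ms (3/7)
9. 1990.783ms @ 36/7 + 331.797ms (6/7)
10. 2322.581ms @ 6 + 580.645ms (3/2)
11. 2903.226ms @ 15/2 + 580.645ms (3/2)
12. 3483.871ms @ 9 + 580.645ms (3/2)
13. 4064.516ms @ 21/2 + 290.323ms (3/4)
14. 4354.839ms @ 45/4 + 290.323ms (3/4)

note 14 onset = 45/4b = 4354.839ms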